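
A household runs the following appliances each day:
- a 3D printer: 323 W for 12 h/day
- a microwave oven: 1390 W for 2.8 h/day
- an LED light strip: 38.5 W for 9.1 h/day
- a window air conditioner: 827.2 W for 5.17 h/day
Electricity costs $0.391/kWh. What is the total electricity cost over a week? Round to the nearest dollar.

$34

3D printer: 323 W × 12 h × 7 d = 27,132 Wh = 27.13 kWh
microwave oven: 1390 W × 2.8 h × 7 d = 27,244 Wh = 27.24 kWh
LED light strip: 38.5 W × 9.1 h × 7 d = 2,452 Wh = 2.452 kWh
window air conditioner: 827.2 W × 5.17 h × 7 d = 29,936 Wh = 29.94 kWh
Total energy = 27.13 + 27.24 + 2.452 + 29.94 = 86.76 kWh
Cost = 86.76 kWh × $0.391 = $33.93 ≈ $34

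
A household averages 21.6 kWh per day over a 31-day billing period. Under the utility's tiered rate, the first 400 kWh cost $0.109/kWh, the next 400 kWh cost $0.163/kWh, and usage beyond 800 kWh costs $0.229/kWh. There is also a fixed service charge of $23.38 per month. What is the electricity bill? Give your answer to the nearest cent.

$110.92

Usage = 21.6 kWh/day × 31 days = 669.6 kWh
First 400 kWh × $0.109 = $43.60
Next 269.6 kWh × $0.163 = $43.94
Remaining tier: 0 kWh (not reached)
Energy charge = $87.54; + service $23.38 = $110.92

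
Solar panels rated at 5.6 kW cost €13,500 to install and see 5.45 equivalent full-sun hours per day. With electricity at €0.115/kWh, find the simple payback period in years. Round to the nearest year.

Daily generation = 5.6 kW × 5.45 h = 30.52 kWh
Annual generation = 30.52 × 365 = 11140 kWh
Annual savings = 11140 × €0.115 = €1,281.08
Payback = €13,500 / €1,281.08 = 10.5 years

11 years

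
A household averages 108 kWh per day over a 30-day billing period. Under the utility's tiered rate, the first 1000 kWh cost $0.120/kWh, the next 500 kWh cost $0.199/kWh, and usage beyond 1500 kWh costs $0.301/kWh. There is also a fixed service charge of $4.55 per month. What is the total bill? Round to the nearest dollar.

Usage = 108 kWh/day × 30 days = 3240 kWh
First 1000 kWh × $0.120 = $120.00
Next 500 kWh × $0.199 = $99.50
Remaining 1740 kWh × $0.301 = $523.74
Energy charge = $743.24; + service $4.55 = $747.79 ≈ $748

$748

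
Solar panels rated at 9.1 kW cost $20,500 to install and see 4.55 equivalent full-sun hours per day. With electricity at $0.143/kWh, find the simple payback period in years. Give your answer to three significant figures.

9.49 years

Daily generation = 9.1 kW × 4.55 h = 41.4 kWh
Annual generation = 41.4 × 365 = 15113 kWh
Annual savings = 15113 × $0.143 = $2,161.13
Payback = $20,500 / $2,161.13 = 9.49 years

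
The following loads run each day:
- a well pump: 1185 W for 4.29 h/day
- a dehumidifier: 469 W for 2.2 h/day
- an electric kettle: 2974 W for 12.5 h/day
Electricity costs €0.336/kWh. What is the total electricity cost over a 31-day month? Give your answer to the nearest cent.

well pump: 1185 W × 4.29 h × 31 d = 157,593 Wh = 157.6 kWh
dehumidifier: 469 W × 2.2 h × 31 d = 31,986 Wh = 31.99 kWh
electric kettle: 2974 W × 12.5 h × 31 d = 1,152,425 Wh = 1,152 kWh
Total energy = 157.6 + 31.99 + 1,152 = 1,342 kWh
Cost = 1,342 kWh × €0.336 = €450.91

€450.91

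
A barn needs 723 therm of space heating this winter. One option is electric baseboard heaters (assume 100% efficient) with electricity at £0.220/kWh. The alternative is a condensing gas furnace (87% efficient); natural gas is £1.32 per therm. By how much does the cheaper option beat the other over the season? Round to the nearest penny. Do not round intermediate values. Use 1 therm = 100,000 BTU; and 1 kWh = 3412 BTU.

£3564.82

Heat load = 723 therm × 100,000 = 72,300,000 BTU
Gas: input = 72,300,000 / 0.87 = 83,103,448 BTU = 831 therm → 831 × £1.32 = £1,096.97
Electric: 72,300,000 BTU / 3412 = 21,190 kWh → × £0.220 = £4,661.78
Difference = |£1,096.97 − £4,661.78| = £3,564.82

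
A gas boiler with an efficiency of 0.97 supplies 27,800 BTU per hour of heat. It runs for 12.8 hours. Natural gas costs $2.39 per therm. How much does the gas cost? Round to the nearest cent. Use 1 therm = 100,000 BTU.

Heat delivered = 27,800 BTU/h × 12.8 h = 355,840 BTU
Gas input = 355,840 / 0.97 = 366,845 BTU
= 366,845 / 100,000 = 3.668 therm
Cost = 3.668 × $2.39/therm = $8.77

$8.77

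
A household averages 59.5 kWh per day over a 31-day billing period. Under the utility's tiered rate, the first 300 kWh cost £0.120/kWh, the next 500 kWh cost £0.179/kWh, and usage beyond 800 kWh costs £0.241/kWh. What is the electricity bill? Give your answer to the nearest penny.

Usage = 59.5 kWh/day × 31 days = 1844.5 kWh
First 300 kWh × £0.120 = £36.00
Next 500 kWh × £0.179 = £89.50
Remaining 1044.5 kWh × £0.241 = £251.72
Total = £377.22

£377.22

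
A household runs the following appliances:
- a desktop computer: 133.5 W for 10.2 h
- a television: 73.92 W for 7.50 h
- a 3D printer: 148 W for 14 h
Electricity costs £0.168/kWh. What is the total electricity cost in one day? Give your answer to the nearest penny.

desktop computer: 133.5 W × 10.2 h = 1,362 Wh = 1.362 kWh
television: 73.92 W × 7.50 h = 554 Wh = 0.5544 kWh
3D printer: 148 W × 14 h = 2,072 Wh = 2.072 kWh
Total energy = 1.362 + 0.5544 + 2.072 = 3.988 kWh
Cost = 3.988 kWh × £0.168 = £0.67

£0.67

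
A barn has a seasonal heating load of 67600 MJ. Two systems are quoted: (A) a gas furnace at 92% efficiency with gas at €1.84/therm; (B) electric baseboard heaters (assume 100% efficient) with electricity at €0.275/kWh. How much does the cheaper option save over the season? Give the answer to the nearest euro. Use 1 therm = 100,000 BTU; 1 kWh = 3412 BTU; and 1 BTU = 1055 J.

Heat load = 67600 MJ = 67,600,000,000 J / 1055 = 64,075,829 BTU
Gas: input = 64,075,829 / 0.92 = 69,647,641 BTU = 696.5 therm → 696.5 × €1.84 = €1,281.52
Electric: 64,075,829 BTU / 3412 = 18,780 kWh → × €0.275 = €5,164.38
Difference = |€1,281.52 − €5,164.38| = €3,882.86 ≈ €3883

€3883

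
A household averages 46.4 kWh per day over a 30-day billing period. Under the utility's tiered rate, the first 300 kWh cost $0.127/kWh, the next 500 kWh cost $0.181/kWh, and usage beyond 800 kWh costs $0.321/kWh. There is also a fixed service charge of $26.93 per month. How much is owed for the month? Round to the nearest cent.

$345.56

Usage = 46.4 kWh/day × 30 days = 1392 kWh
First 300 kWh × $0.127 = $38.10
Next 500 kWh × $0.181 = $90.50
Remaining 592 kWh × $0.321 = $190.03
Energy charge = $318.63; + service $26.93 = $345.56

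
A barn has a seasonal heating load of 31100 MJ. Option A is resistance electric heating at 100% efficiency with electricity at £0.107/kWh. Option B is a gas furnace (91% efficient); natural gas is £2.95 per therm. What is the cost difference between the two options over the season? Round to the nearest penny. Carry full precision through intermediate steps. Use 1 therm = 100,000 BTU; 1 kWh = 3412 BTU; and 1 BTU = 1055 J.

Heat load = 31100 MJ = 31,100,000,000 J / 1055 = 29,478,673 BTU
Gas: input = 29,478,673 / 0.91 = 32,394,146 BTU = 323.9 therm → 323.9 × £2.95 = £955.63
Electric: 29,478,673 BTU / 3412 = 8,640 kWh → × £0.107 = £924.45
Difference = |£955.63 − £924.45| = £31.18

£31.18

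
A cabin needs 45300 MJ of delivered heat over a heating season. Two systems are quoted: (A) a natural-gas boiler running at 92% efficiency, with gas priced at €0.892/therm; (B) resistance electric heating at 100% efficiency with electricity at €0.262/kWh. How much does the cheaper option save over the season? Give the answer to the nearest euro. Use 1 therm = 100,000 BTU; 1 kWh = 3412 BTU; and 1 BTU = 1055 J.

€2881

Heat load = 45300 MJ = 45,300,000,000 J / 1055 = 42,938,389 BTU
Gas: input = 42,938,389 / 0.92 = 46,672,162 BTU = 466.7 therm → 466.7 × €0.892 = €416.32
Electric: 42,938,389 BTU / 3412 = 12,580 kWh → × €0.262 = €3,297.14
Difference = |€416.32 − €3,297.14| = €2,880.83 ≈ €2881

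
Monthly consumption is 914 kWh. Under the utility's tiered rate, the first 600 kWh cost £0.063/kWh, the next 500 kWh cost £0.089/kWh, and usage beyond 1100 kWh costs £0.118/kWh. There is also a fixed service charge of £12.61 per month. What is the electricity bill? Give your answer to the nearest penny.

First 600 kWh × £0.063 = £37.80
Next 314 kWh × £0.089 = £27.95
Remaining tier: 0 kWh (not reached)
Energy charge = £65.75; + service £12.61 = £78.36

£78.36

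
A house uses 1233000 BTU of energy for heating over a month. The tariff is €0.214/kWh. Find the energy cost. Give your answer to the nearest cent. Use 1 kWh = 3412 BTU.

€77.33

1233000 BTU × (0.00029308 kWh/BTU) = 361.4 kWh
Cost = 361.4 kWh × €0.214/kWh = €77.33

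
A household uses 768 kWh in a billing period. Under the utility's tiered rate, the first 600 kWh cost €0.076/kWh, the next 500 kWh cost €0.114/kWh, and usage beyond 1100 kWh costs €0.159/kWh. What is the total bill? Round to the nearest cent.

First 600 kWh × €0.076 = €45.60
Next 168 kWh × €0.114 = €19.15
Remaining tier: 0 kWh (not reached)
Total = €64.75

€64.75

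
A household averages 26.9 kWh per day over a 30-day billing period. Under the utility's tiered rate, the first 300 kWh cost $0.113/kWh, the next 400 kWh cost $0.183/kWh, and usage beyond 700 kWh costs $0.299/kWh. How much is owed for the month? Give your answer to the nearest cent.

Usage = 26.9 kWh/day × 30 days = 807 kWh
First 300 kWh × $0.113 = $33.90
Next 400 kWh × $0.183 = $73.20
Remaining 107 kWh × $0.299 = $31.99
Total = $139.09

$139.09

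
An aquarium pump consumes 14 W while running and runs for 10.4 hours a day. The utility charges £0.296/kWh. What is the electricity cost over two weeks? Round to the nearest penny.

Energy = 14 W × 10.4 h/day × 14 days = 2,038 Wh = 2.038 kWh
Cost = 2.038 kWh × £0.296/kWh = £0.60

£0.60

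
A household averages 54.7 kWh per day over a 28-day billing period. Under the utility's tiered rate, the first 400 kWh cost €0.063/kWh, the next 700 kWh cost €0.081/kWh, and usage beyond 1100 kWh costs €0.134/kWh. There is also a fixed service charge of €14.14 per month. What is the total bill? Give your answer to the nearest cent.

Usage = 54.7 kWh/day × 28 days = 1531.6 kWh
First 400 kWh × €0.063 = €25.20
Next 700 kWh × €0.081 = €56.70
Remaining 431.6 kWh × €0.134 = €57.83
Energy charge = €139.73; + service €14.14 = €153.87

€153.87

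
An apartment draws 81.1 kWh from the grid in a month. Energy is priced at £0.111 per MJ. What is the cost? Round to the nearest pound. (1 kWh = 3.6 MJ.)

£32

81.1 kWh × (3.6 MJ/kWh) = 292 MJ
Cost = 292 MJ × £0.111/MJ = £32.41 ≈ £32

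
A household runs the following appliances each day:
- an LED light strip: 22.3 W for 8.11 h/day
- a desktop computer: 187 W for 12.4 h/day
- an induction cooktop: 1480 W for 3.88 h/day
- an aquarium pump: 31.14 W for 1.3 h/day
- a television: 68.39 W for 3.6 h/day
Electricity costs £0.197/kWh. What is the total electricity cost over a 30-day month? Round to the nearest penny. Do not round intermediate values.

LED light strip: 22.3 W × 8.11 h × 30 d = 5,426 Wh = 5.426 kWh
desktop computer: 187 W × 12.4 h × 30 d = 69,564 Wh = 69.56 kWh
induction cooktop: 1480 W × 3.88 h × 30 d = 172,272 Wh = 172.3 kWh
aquarium pump: 31.14 W × 1.3 h × 30 d = 1,214 Wh = 1.214 kWh
television: 68.39 W × 3.6 h × 30 d = 7,386 Wh = 7.386 kWh
Total energy = 5.426 + 69.56 + 172.3 + 1.214 + 7.386 = 255.9 kWh
Cost = 255.9 kWh × £0.197 = £50.40

£50.40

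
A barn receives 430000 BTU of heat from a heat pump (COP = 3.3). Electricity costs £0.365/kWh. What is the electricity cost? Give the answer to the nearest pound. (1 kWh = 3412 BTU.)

Heat delivered = 430,000 BTU / 3412 = 126 kWh
Electrical input = 126 kWh / 3.3 = 38.19 kWh
Cost = 38.19 × £0.365/kWh = £13.94 ≈ £14

£14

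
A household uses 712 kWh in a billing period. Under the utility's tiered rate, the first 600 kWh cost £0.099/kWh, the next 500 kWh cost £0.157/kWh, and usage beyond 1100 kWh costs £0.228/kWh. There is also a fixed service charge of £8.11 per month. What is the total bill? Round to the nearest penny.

£85.09

First 600 kWh × £0.099 = £59.40
Next 112 kWh × £0.157 = £17.58
Remaining tier: 0 kWh (not reached)
Energy charge = £76.98; + service £8.11 = £85.09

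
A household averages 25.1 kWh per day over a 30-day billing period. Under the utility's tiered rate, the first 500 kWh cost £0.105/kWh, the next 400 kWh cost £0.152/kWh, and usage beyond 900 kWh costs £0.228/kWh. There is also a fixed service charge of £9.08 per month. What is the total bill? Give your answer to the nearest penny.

Usage = 25.1 kWh/day × 30 days = 753 kWh
First 500 kWh × £0.105 = £52.50
Next 253 kWh × £0.152 = £38.46
Remaining tier: 0 kWh (not reached)
Energy charge = £90.96; + service £9.08 = £100.04

£100.04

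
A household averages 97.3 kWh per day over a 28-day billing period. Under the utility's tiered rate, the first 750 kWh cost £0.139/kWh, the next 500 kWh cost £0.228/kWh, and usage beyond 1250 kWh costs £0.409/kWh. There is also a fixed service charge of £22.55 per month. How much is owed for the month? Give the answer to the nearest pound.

£844

Usage = 97.3 kWh/day × 28 days = 2724.4 kWh
First 750 kWh × £0.139 = £104.25
Next 500 kWh × £0.228 = £114.00
Remaining 1474.4 kWh × £0.409 = £603.03
Energy charge = £821.28; + service £22.55 = £843.83 ≈ £844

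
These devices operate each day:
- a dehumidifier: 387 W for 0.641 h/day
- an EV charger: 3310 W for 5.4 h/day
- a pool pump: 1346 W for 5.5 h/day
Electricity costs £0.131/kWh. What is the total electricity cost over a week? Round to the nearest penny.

£23.41

dehumidifier: 387 W × 0.641 h × 7 d = 1,736 Wh = 1.736 kWh
EV charger: 3310 W × 5.4 h × 7 d = 125,118 Wh = 125.1 kWh
pool pump: 1346 W × 5.5 h × 7 d = 51,821 Wh = 51.82 kWh
Total energy = 1.736 + 125.1 + 51.82 = 178.7 kWh
Cost = 178.7 kWh × £0.131 = £23.41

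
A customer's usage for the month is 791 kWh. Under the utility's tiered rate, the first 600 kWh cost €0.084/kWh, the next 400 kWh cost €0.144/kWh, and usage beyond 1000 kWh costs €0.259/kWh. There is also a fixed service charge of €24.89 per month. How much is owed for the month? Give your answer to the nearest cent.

€102.79

First 600 kWh × €0.084 = €50.40
Next 191 kWh × €0.144 = €27.50
Remaining tier: 0 kWh (not reached)
Energy charge = €77.90; + service €24.89 = €102.79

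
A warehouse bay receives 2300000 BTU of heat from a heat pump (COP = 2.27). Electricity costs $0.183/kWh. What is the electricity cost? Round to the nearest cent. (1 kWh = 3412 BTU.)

$54.34

Heat delivered = 2,300,000 BTU / 3412 = 674.1 kWh
Electrical input = 674.1 kWh / 2.27 = 297 kWh
Cost = 297 × $0.183/kWh = $54.34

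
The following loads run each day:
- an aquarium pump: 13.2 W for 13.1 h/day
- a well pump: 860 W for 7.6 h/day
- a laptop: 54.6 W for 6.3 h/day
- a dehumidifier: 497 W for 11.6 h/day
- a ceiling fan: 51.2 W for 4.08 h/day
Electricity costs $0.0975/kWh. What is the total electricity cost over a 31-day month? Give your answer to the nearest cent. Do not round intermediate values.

aquarium pump: 13.2 W × 13.1 h × 31 d = 5,361 Wh = 5.361 kWh
well pump: 860 W × 7.6 h × 31 d = 202,616 Wh = 202.6 kWh
laptop: 54.6 W × 6.3 h × 31 d = 10,663 Wh = 10.66 kWh
dehumidifier: 497 W × 11.6 h × 31 d = 178,721 Wh = 178.7 kWh
ceiling fan: 51.2 W × 4.08 h × 31 d = 6,476 Wh = 6.476 kWh
Total energy = 5.361 + 202.6 + 10.66 + 178.7 + 6.476 = 403.8 kWh
Cost = 403.8 kWh × $0.0975 = $39.37

$39.37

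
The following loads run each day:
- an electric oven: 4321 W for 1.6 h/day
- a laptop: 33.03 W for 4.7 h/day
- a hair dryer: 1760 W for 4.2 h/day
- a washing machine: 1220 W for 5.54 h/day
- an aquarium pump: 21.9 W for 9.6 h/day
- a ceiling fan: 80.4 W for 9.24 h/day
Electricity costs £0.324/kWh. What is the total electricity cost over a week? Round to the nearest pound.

electric oven: 4321 W × 1.6 h × 7 d = 48,395 Wh = 48.4 kWh
laptop: 33.03 W × 4.7 h × 7 d = 1,087 Wh = 1.087 kWh
hair dryer: 1760 W × 4.2 h × 7 d = 51,744 Wh = 51.74 kWh
washing machine: 1220 W × 5.54 h × 7 d = 47,312 Wh = 47.31 kWh
aquarium pump: 21.9 W × 9.6 h × 7 d = 1,472 Wh = 1.472 kWh
ceiling fan: 80.4 W × 9.24 h × 7 d = 5,200 Wh = 5.2 kWh
Total energy = 48.4 + 1.087 + 51.74 + 47.31 + 1.472 + 5.2 = 155.2 kWh
Cost = 155.2 kWh × £0.324 = £50.29 ≈ £50

£50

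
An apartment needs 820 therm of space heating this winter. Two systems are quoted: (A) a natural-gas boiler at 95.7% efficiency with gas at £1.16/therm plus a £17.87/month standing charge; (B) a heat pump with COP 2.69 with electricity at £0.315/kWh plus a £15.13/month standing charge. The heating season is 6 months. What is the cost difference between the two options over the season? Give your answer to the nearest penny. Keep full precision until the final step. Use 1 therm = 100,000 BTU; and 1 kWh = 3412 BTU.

£1803.87

Heat load = 820 therm × 100,000 = 82,000,000 BTU
Gas: input = 82,000,000 / 0.957 = 85,684,431 BTU = 856.8 therm → 856.8 × £1.16 = £993.94; + 6 × £17.87 standing = £1,101.16
Heat pump: 82,000,000 BTU / 3412 = 24,030 kWh heat; / 2.69 = 8,934 kWh in → × £0.315 = £2,814.25; + 6 × £15.13 standing = £2,905.03
Difference = |£1,101.16 − £2,905.03| = £1,803.87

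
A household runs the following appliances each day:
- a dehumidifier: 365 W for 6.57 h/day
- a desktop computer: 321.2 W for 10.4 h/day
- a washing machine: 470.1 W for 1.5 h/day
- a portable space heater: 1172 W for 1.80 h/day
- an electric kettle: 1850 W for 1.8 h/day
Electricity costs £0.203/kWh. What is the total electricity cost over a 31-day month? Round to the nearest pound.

£75

dehumidifier: 365 W × 6.57 h × 31 d = 74,340 Wh = 74.34 kWh
desktop computer: 321.2 W × 10.4 h × 31 d = 103,555 Wh = 103.6 kWh
washing machine: 470.1 W × 1.5 h × 31 d = 21,860 Wh = 21.86 kWh
portable space heater: 1172 W × 1.80 h × 31 d = 65,398 Wh = 65.4 kWh
electric kettle: 1850 W × 1.8 h × 31 d = 103,230 Wh = 103.2 kWh
Total energy = 74.34 + 103.6 + 21.86 + 65.4 + 103.2 = 368.4 kWh
Cost = 368.4 kWh × £0.203 = £74.78 ≈ £75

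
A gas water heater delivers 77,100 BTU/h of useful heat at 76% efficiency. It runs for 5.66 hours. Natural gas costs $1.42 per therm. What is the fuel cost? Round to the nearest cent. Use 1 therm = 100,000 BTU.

Heat delivered = 77,100 BTU/h × 5.66 h = 436,386 BTU
Gas input = 436,386 / 0.76 = 574,192 BTU
= 574,192 / 100,000 = 5.742 therm
Cost = 5.742 × $1.42/therm = $8.15

$8.15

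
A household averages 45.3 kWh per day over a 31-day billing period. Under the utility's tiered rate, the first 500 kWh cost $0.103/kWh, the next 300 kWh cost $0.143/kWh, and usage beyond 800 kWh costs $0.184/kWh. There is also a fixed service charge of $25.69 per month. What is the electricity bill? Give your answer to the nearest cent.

$231.28

Usage = 45.3 kWh/day × 31 days = 1404.3 kWh
First 500 kWh × $0.103 = $51.50
Next 300 kWh × $0.143 = $42.90
Remaining 604.3 kWh × $0.184 = $111.19
Energy charge = $205.59; + service $25.69 = $231.28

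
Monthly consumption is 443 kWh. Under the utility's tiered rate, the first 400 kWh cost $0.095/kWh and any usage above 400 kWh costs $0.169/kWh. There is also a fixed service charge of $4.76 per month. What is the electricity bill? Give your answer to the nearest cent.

First 400 kWh × $0.095 = $38.00
Remaining 43 kWh × $0.169 = $7.27
Energy charge = $45.27; + service $4.76 = $50.03

$50.03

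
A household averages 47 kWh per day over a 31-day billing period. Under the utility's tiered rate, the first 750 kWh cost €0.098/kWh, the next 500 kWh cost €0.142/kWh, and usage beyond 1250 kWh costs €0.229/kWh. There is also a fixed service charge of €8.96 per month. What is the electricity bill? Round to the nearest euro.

€201

Usage = 47 kWh/day × 31 days = 1457 kWh
First 750 kWh × €0.098 = €73.50
Next 500 kWh × €0.142 = €71.00
Remaining 207 kWh × €0.229 = €47.40
Energy charge = €191.90; + service €8.96 = €200.86 ≈ €201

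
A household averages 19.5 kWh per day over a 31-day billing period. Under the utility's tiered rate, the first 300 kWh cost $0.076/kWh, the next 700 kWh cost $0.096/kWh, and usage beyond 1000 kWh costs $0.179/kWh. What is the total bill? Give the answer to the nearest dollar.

$52

Usage = 19.5 kWh/day × 31 days = 604.5 kWh
First 300 kWh × $0.076 = $22.80
Next 304.5 kWh × $0.096 = $29.23
Remaining tier: 0 kWh (not reached)
Total = $52.03 ≈ $52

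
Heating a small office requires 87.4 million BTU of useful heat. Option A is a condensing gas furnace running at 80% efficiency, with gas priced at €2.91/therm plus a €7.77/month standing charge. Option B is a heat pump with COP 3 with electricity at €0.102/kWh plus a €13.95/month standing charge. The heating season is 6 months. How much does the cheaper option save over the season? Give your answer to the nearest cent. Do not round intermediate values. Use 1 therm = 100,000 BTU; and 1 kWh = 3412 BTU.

Heat load = 87.4 × 10⁶ BTU = 87,400,000 BTU
Gas: input = 87,400,000 / 0.80 = 109,250,000 BTU = 1,092 therm → 1,092 × €2.91 = €3,179.18; + 6 × €7.77 standing = €3,225.80
Heat pump: 87,400,000 BTU / 3412 = 25,620 kWh heat; / 3 = 8,538 kWh in → × €0.102 = €870.93; + 6 × €13.95 standing = €954.63
Difference = |€3,225.80 − €954.63| = €2,271.17

€2271.17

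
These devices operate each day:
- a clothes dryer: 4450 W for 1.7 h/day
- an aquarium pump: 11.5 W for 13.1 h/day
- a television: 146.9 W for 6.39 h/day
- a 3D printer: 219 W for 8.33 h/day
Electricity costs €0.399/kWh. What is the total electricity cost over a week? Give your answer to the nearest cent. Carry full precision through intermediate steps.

clothes dryer: 4450 W × 1.7 h × 7 d = 52,955 Wh = 52.95 kWh
aquarium pump: 11.5 W × 13.1 h × 7 d = 1,055 Wh = 1.055 kWh
television: 146.9 W × 6.39 h × 7 d = 6,571 Wh = 6.571 kWh
3D printer: 219 W × 8.33 h × 7 d = 12,770 Wh = 12.77 kWh
Total energy = 52.95 + 1.055 + 6.571 + 12.77 = 73.35 kWh
Cost = 73.35 kWh × €0.399 = €29.27

€29.27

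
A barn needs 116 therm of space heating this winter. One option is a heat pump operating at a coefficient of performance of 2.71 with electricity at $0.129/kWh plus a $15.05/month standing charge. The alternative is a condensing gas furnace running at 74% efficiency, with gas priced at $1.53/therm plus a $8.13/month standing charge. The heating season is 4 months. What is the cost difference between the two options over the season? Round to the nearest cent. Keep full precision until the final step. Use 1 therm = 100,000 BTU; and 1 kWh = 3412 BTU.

Heat load = 116 therm × 100,000 = 11,600,000 BTU
Gas: input = 11,600,000 / 0.74 = 15,675,676 BTU = 156.8 therm → 156.8 × $1.53 = $239.84; + 4 × $8.13 standing = $272.36
Heat pump: 11,600,000 BTU / 3412 = 3,400 kWh heat; / 2.71 = 1,255 kWh in → × $0.129 = $161.83; + 4 × $15.05 standing = $222.03
Difference = |$272.36 − $222.03| = $50.32

$50.32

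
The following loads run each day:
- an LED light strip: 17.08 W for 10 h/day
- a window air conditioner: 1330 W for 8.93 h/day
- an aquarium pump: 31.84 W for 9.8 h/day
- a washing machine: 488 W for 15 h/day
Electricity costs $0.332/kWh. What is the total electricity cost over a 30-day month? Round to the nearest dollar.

$196

LED light strip: 17.08 W × 10 h × 30 d = 5,124 Wh = 5.124 kWh
window air conditioner: 1330 W × 8.93 h × 30 d = 356,307 Wh = 356.3 kWh
aquarium pump: 31.84 W × 9.8 h × 30 d = 9,361 Wh = 9.361 kWh
washing machine: 488 W × 15 h × 30 d = 219,600 Wh = 219.6 kWh
Total energy = 5.124 + 356.3 + 9.361 + 219.6 = 590.4 kWh
Cost = 590.4 kWh × $0.332 = $196.01 ≈ $196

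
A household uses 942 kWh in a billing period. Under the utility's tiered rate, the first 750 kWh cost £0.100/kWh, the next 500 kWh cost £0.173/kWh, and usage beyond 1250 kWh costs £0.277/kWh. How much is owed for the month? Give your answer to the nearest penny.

First 750 kWh × £0.100 = £75.00
Next 192 kWh × £0.173 = £33.22
Remaining tier: 0 kWh (not reached)
Total = £108.22

£108.22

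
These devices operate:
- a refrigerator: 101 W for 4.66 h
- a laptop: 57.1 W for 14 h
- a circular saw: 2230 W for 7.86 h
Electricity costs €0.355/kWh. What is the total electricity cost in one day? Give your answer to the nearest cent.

€6.67

refrigerator: 101 W × 4.66 h = 471 Wh = 0.4707 kWh
laptop: 57.1 W × 14 h = 799 Wh = 0.7994 kWh
circular saw: 2230 W × 7.86 h = 17,528 Wh = 17.53 kWh
Total energy = 0.4707 + 0.7994 + 17.53 = 18.8 kWh
Cost = 18.8 kWh × €0.355 = €6.67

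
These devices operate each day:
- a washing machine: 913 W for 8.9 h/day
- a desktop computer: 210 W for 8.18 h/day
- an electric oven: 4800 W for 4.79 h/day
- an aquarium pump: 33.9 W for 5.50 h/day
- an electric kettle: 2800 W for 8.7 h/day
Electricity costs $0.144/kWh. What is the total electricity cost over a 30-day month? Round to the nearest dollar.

$248

washing machine: 913 W × 8.9 h × 30 d = 243,771 Wh = 243.8 kWh
desktop computer: 210 W × 8.18 h × 30 d = 51,534 Wh = 51.53 kWh
electric oven: 4800 W × 4.79 h × 30 d = 689,760 Wh = 689.8 kWh
aquarium pump: 33.9 W × 5.50 h × 30 d = 5,594 Wh = 5.593 kWh
electric kettle: 2800 W × 8.7 h × 30 d = 730,800 Wh = 730.8 kWh
Total energy = 243.8 + 51.53 + 689.8 + 5.593 + 730.8 = 1,721 kWh
Cost = 1,721 kWh × $0.144 = $247.89 ≈ $248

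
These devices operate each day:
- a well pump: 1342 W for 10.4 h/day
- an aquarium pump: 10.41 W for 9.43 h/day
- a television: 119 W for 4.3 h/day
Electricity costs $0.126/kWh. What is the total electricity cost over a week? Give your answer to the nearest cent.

$12.85

well pump: 1342 W × 10.4 h × 7 d = 97,698 Wh = 97.7 kWh
aquarium pump: 10.41 W × 9.43 h × 7 d = 687 Wh = 0.6872 kWh
television: 119 W × 4.3 h × 7 d = 3,582 Wh = 3.582 kWh
Total energy = 97.7 + 0.6872 + 3.582 = 102 kWh
Cost = 102 kWh × $0.126 = $12.85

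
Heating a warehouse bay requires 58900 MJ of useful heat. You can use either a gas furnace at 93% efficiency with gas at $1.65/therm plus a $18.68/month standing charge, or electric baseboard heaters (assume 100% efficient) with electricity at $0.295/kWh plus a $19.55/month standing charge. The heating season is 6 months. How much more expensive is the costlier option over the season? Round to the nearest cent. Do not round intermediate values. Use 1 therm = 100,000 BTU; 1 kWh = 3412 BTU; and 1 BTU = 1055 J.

$3841.68

Heat load = 58900 MJ = 58,900,000,000 J / 1055 = 55,829,384 BTU
Gas: input = 55,829,384 / 0.93 = 60,031,596 BTU = 600.3 therm → 600.3 × $1.65 = $990.52; + 6 × $18.68 standing = $1,102.60
Electric: 55,829,384 BTU / 3412 = 16,360 kWh → × $0.295 = $4,826.98; + 6 × $19.55 standing = $4,944.28
Difference = |$1,102.60 − $4,944.28| = $3,841.68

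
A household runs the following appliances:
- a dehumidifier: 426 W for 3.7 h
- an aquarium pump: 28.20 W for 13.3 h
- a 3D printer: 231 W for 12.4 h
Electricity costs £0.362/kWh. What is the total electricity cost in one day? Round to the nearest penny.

£1.74

dehumidifier: 426 W × 3.7 h = 1,576 Wh = 1.576 kWh
aquarium pump: 28.20 W × 13.3 h = 375 Wh = 0.3751 kWh
3D printer: 231 W × 12.4 h = 2,864 Wh = 2.864 kWh
Total energy = 1.576 + 0.3751 + 2.864 = 4.816 kWh
Cost = 4.816 kWh × £0.362 = £1.74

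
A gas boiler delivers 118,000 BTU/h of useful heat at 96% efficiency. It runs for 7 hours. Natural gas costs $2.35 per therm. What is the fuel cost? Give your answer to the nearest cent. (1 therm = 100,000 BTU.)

$20.22

Heat delivered = 118,000 BTU/h × 7 h = 826,000 BTU
Gas input = 826,000 / 0.96 = 860,417 BTU
= 860,417 / 100,000 = 8.604 therm
Cost = 8.604 × $2.35/therm = $20.22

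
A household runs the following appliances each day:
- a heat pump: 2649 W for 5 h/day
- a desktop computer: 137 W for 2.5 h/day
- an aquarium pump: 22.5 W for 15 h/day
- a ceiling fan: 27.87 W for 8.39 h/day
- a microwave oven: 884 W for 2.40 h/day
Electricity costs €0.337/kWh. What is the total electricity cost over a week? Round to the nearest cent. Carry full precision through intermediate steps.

€38.41

heat pump: 2649 W × 5 h × 7 d = 92,715 Wh = 92.72 kWh
desktop computer: 137 W × 2.5 h × 7 d = 2,398 Wh = 2.397 kWh
aquarium pump: 22.5 W × 15 h × 7 d = 2,362 Wh = 2.362 kWh
ceiling fan: 27.87 W × 8.39 h × 7 d = 1,637 Wh = 1.637 kWh
microwave oven: 884 W × 2.40 h × 7 d = 14,851 Wh = 14.85 kWh
Total energy = 92.72 + 2.397 + 2.362 + 1.637 + 14.85 = 114 kWh
Cost = 114 kWh × €0.337 = €38.41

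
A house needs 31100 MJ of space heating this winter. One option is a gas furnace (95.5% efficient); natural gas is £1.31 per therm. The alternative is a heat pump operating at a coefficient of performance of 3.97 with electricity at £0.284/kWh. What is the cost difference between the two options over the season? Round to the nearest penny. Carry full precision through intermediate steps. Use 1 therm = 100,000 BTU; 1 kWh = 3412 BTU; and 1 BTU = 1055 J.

£213.69

Heat load = 31100 MJ = 31,100,000,000 J / 1055 = 29,478,673 BTU
Gas: input = 29,478,673 / 0.955 = 30,867,720 BTU = 308.7 therm → 308.7 × £1.31 = £404.37
Heat pump: 29,478,673 BTU / 3412 = 8,640 kWh heat; / 3.97 = 2,176 kWh in → × £0.284 = £618.05
Difference = |£404.37 − £618.05| = £213.69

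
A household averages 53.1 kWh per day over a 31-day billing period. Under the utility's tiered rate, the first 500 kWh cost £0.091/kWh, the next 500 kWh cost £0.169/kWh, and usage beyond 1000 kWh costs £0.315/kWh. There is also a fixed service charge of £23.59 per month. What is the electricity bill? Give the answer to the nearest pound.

£357

Usage = 53.1 kWh/day × 31 days = 1646.1 kWh
First 500 kWh × £0.091 = £45.50
Next 500 kWh × £0.169 = £84.50
Remaining 646.1 kWh × £0.315 = £203.52
Energy charge = £333.52; + service £23.59 = £357.11 ≈ £357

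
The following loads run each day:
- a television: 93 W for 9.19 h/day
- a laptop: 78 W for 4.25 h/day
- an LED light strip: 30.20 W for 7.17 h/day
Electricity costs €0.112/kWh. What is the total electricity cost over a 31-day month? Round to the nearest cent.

€4.87

television: 93 W × 9.19 h × 31 d = 26,495 Wh = 26.49 kWh
laptop: 78 W × 4.25 h × 31 d = 10,276 Wh = 10.28 kWh
LED light strip: 30.20 W × 7.17 h × 31 d = 6,713 Wh = 6.713 kWh
Total energy = 26.49 + 10.28 + 6.713 = 43.48 kWh
Cost = 43.48 kWh × €0.112 = €4.87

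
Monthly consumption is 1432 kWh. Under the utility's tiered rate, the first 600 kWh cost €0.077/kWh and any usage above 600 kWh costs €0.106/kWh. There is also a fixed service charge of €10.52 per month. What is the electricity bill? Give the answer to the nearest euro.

First 600 kWh × €0.077 = €46.20
Remaining 832 kWh × €0.106 = €88.19
Energy charge = €134.39; + service €10.52 = €144.91 ≈ €145

€145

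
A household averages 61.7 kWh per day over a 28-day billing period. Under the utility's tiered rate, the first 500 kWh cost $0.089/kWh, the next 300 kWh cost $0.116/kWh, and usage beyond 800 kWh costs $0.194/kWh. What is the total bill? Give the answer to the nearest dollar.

Usage = 61.7 kWh/day × 28 days = 1727.6 kWh
First 500 kWh × $0.089 = $44.50
Next 300 kWh × $0.116 = $34.80
Remaining 927.6 kWh × $0.194 = $179.95
Total = $259.25 ≈ $259

$259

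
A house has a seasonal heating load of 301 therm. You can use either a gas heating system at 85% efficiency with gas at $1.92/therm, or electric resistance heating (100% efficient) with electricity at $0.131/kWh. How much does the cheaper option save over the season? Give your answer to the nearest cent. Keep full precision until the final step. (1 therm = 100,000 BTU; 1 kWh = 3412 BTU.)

$475.75

Heat load = 301 therm × 100,000 = 30,100,000 BTU
Gas: input = 30,100,000 / 0.85 = 35,411,765 BTU = 354.1 therm → 354.1 × $1.92 = $679.91
Electric: 30,100,000 BTU / 3412 = 8,822 kWh → × $0.131 = $1,155.66
Difference = |$679.91 − $1,155.66| = $475.75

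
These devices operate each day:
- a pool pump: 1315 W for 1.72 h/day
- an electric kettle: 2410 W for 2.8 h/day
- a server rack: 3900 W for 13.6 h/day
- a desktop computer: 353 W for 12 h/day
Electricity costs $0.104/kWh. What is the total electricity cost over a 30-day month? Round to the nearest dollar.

$207

pool pump: 1315 W × 1.72 h × 30 d = 67,854 Wh = 67.85 kWh
electric kettle: 2410 W × 2.8 h × 30 d = 202,440 Wh = 202.4 kWh
server rack: 3900 W × 13.6 h × 30 d = 1,591,200 Wh = 1,591 kWh
desktop computer: 353 W × 12 h × 30 d = 127,080 Wh = 127.1 kWh
Total energy = 67.85 + 202.4 + 1,591 + 127.1 = 1,989 kWh
Cost = 1,989 kWh × $0.104 = $206.81 ≈ $207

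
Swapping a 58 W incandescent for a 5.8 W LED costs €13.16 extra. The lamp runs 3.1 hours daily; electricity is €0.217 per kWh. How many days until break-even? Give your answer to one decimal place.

Power saved = 58 − 5.8 = 52.2 W
Daily energy saved = 52.2 W × 3.1 h = 161.8 Wh = 0.16182 kWh
Daily savings = 0.16182 × €0.217 = €0.0351
Payback = €13.16 / €0.0351 per day = 374.8 days

374.8 days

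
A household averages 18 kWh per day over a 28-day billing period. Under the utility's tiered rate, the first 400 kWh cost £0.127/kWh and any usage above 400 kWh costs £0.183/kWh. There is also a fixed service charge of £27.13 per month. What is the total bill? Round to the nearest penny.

Usage = 18 kWh/day × 28 days = 504 kWh
First 400 kWh × £0.127 = £50.80
Remaining 104 kWh × £0.183 = £19.03
Energy charge = £69.83; + service £27.13 = £96.96

£96.96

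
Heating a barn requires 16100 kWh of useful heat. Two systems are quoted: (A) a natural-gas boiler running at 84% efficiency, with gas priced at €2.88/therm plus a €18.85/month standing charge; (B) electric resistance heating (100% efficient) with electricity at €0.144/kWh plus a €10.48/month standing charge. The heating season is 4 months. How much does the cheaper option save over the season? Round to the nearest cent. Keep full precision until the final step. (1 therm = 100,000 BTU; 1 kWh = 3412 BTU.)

€401.50

Heat load = 16100 kWh × 3412 = 54,933,200 BTU
Gas: input = 54,933,200 / 0.84 = 65,396,667 BTU = 654 therm → 654 × €2.88 = €1,883.42; + 4 × €18.85 standing = €1,958.82
Electric: 54,933,200 BTU / 3412 = 16,100 kWh → × €0.144 = €2,318.40; + 4 × €10.48 standing = €2,360.32
Difference = |€1,958.82 − €2,360.32| = €401.50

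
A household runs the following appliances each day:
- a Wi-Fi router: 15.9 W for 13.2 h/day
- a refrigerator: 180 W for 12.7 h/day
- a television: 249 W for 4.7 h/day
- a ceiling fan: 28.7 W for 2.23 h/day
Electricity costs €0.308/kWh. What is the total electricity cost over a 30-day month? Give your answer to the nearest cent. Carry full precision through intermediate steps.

Wi-Fi router: 15.9 W × 13.2 h × 30 d = 6,296 Wh = 6.296 kWh
refrigerator: 180 W × 12.7 h × 30 d = 68,580 Wh = 68.58 kWh
television: 249 W × 4.7 h × 30 d = 35,109 Wh = 35.11 kWh
ceiling fan: 28.7 W × 2.23 h × 30 d = 1,920 Wh = 1.92 kWh
Total energy = 6.296 + 68.58 + 35.11 + 1.92 = 111.9 kWh
Cost = 111.9 kWh × €0.308 = €34.47

€34.47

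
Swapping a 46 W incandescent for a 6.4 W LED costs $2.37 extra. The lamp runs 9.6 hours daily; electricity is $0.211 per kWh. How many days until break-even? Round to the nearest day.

30 days

Power saved = 46 − 6.4 = 39.6 W
Daily energy saved = 39.6 W × 9.6 h = 380.2 Wh = 0.38016 kWh
Daily savings = 0.38016 × $0.211 = $0.0802
Payback = $2.37 / $0.0802 per day = 29.55 days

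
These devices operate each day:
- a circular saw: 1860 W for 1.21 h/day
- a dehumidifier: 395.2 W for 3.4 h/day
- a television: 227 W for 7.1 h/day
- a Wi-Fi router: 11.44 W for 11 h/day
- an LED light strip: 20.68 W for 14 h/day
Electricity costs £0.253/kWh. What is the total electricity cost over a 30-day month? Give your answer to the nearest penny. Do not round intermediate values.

circular saw: 1860 W × 1.21 h × 30 d = 67,518 Wh = 67.52 kWh
dehumidifier: 395.2 W × 3.4 h × 30 d = 40,310 Wh = 40.31 kWh
television: 227 W × 7.1 h × 30 d = 48,351 Wh = 48.35 kWh
Wi-Fi router: 11.44 W × 11 h × 30 d = 3,775 Wh = 3.775 kWh
LED light strip: 20.68 W × 14 h × 30 d = 8,686 Wh = 8.686 kWh
Total energy = 67.52 + 40.31 + 48.35 + 3.775 + 8.686 = 168.6 kWh
Cost = 168.6 kWh × £0.253 = £42.67

£42.67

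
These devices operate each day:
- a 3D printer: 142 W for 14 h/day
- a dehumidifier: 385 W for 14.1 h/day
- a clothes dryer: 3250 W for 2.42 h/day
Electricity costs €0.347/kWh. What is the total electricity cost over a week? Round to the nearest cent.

3D printer: 142 W × 14 h × 7 d = 13,916 Wh = 13.92 kWh
dehumidifier: 385 W × 14.1 h × 7 d = 38,000 Wh = 38 kWh
clothes dryer: 3250 W × 2.42 h × 7 d = 55,055 Wh = 55.05 kWh
Total energy = 13.92 + 38 + 55.05 = 107 kWh
Cost = 107 kWh × €0.347 = €37.12

€37.12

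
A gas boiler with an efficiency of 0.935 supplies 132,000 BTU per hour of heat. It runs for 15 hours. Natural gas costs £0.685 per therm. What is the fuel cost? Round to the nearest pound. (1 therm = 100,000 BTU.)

Heat delivered = 132,000 BTU/h × 15 h = 1,980,000 BTU
Gas input = 1,980,000 / 0.935 = 2,117,647 BTU
= 2,117,647 / 100,000 = 21.18 therm
Cost = 21.18 × £0.685/therm = £14.51 ≈ £15

£15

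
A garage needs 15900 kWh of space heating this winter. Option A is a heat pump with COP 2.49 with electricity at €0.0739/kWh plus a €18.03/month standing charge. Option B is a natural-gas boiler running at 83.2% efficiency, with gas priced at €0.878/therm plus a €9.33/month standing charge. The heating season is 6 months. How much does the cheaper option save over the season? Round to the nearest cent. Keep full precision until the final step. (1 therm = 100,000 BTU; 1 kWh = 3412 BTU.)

€48.41

Heat load = 15900 kWh × 3412 = 54,250,800 BTU
Gas: input = 54,250,800 / 0.832 = 65,205,288 BTU = 652.1 therm → 652.1 × €0.878 = €572.50; + 6 × €9.33 standing = €628.48
Heat pump: 54,250,800 BTU / 3412 = 15,900 kWh heat; / 2.49 = 6,386 kWh in → × €0.0739 = €471.89; + 6 × €18.03 standing = €580.07
Difference = |€628.48 − €580.07| = €48.41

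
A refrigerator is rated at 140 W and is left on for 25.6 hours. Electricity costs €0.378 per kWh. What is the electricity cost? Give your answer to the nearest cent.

Energy = 140 W × 25.6 h = 3,584 Wh = 3.584 kWh
Cost = 3.584 kWh × €0.378/kWh = €1.35

€1.35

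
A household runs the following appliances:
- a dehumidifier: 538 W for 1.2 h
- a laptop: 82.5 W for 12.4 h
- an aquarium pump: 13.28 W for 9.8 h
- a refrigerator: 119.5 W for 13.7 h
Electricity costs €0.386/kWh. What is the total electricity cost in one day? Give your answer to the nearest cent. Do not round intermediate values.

€1.33

dehumidifier: 538 W × 1.2 h = 646 Wh = 0.6456 kWh
laptop: 82.5 W × 12.4 h = 1,023 Wh = 1.023 kWh
aquarium pump: 13.28 W × 9.8 h = 130 Wh = 0.1301 kWh
refrigerator: 119.5 W × 13.7 h = 1,637 Wh = 1.637 kWh
Total energy = 0.6456 + 1.023 + 0.1301 + 1.637 = 3.436 kWh
Cost = 3.436 kWh × €0.386 = €1.33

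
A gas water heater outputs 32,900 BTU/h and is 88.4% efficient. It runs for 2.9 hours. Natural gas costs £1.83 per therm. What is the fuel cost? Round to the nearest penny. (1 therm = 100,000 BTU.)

£1.98

Heat delivered = 32,900 BTU/h × 2.9 h = 95,410 BTU
Gas input = 95,410 / 0.884 = 107,930 BTU
= 107,930 / 100,000 = 1.079 therm
Cost = 1.079 × £1.83/therm = £1.98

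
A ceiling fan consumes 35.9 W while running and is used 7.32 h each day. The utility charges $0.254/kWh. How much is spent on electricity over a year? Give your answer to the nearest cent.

Energy = 35.9 W × 7.32 h/day × 365 days = 95,918 Wh = 95.92 kWh
Cost = 95.92 kWh × $0.254/kWh = $24.36

$24.36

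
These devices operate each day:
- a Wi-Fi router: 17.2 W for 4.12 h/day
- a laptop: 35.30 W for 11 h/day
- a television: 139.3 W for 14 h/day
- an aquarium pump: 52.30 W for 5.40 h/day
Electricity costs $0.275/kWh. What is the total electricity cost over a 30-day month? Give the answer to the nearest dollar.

$22

Wi-Fi router: 17.2 W × 4.12 h × 30 d = 2,126 Wh = 2.126 kWh
laptop: 35.30 W × 11 h × 30 d = 11,649 Wh = 11.65 kWh
television: 139.3 W × 14 h × 30 d = 58,506 Wh = 58.51 kWh
aquarium pump: 52.30 W × 5.40 h × 30 d = 8,473 Wh = 8.473 kWh
Total energy = 2.126 + 11.65 + 58.51 + 8.473 = 80.75 kWh
Cost = 80.75 kWh × $0.275 = $22.21 ≈ $22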